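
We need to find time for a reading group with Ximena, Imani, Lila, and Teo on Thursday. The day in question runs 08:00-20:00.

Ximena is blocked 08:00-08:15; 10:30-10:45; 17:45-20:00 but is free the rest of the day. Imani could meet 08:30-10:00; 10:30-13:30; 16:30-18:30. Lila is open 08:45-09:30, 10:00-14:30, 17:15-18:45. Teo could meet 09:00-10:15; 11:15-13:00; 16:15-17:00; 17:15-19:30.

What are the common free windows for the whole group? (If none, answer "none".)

Ximena free: 08:15-10:30, 10:45-17:45 (invert busy blocks within the working day).
Imani free: 08:30-10:00, 10:30-13:30, 16:30-18:30.
Lila free: 08:45-09:30, 10:00-14:30, 17:15-18:45.
Teo free: 09:00-10:15, 11:15-13:00, 16:15-17:00, 17:15-19:30.
Ximena ∩ Imani: 08:30-10:00, 10:45-13:30, 16:30-17:45.
Ximena ∩ Imani ∩ Lila: 08:45-09:30, 10:45-13:30, 17:15-17:45.
Ximena ∩ Imani ∩ Lila ∩ Teo: 09:00-09:30, 11:15-13:00, 17:15-17:45.
So the common availability across everyone is 09:00-09:30, 11:15-13:00, 17:15-17:45.

09:00-09:30, 11:15-13:00, 17:15-17:45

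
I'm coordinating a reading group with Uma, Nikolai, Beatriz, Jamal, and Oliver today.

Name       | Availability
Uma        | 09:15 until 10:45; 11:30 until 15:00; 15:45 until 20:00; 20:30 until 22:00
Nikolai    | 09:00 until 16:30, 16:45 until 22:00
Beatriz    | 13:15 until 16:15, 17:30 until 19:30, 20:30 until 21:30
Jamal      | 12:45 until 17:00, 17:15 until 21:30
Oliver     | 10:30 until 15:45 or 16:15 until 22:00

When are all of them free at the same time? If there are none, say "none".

13:15-15:00, 17:30-19:30, 20:30-21:30

Uma ∩ Nikolai: 09:15-10:45, 11:30-15:00, 15:45-16:30, 16:45-20:00, 20:30-22:00.
Uma ∩ Nikolai ∩ Beatriz: 13:15-15:00, 15:45-16:15, 17:30-19:30, 20:30-21:30.
Uma ∩ Nikolai ∩ Beatriz ∩ Jamal: 13:15-15:00, 15:45-16:15, 17:30-19:30, 20:30-21:30.
Uma ∩ Nikolai ∩ Beatriz ∩ Jamal ∩ Oliver: 13:15-15:00, 17:30-19:30, 20:30-21:30.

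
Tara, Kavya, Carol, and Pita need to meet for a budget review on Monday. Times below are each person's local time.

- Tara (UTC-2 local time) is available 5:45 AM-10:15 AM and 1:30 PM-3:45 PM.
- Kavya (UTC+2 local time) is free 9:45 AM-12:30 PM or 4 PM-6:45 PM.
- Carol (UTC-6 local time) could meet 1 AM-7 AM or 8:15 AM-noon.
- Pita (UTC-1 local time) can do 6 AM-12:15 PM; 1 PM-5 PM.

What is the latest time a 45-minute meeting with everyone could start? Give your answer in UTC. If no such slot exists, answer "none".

Tara in UTC: 07:45-12:15, 15:30-17:45 (add 2h to convert from UTC-2).
Kavya in UTC: 07:45-10:30, 14:00-16:45 (subtract 2h to convert from UTC+2).
Carol in UTC: 07:00-13:00, 14:15-18:00 (add 6h to convert from UTC-6).
Pita in UTC: 07:00-13:15, 14:00-18:00 (add 1h to convert from UTC-1).
Tara ∩ Kavya: 07:45-10:30, 15:30-16:45.
Tara ∩ Kavya ∩ Carol: 07:45-10:30, 15:30-16:45.
Tara ∩ Kavya ∩ Carol ∩ Pita: 07:45-10:30, 15:30-16:45.
So the common availability across everyone is 07:45-10:30, 15:30-16:45.
The last common window of at least 45 minutes is 15:30-16:45; a 45-minute meeting can start as late as 16:00 and still end by 16:45.

16:00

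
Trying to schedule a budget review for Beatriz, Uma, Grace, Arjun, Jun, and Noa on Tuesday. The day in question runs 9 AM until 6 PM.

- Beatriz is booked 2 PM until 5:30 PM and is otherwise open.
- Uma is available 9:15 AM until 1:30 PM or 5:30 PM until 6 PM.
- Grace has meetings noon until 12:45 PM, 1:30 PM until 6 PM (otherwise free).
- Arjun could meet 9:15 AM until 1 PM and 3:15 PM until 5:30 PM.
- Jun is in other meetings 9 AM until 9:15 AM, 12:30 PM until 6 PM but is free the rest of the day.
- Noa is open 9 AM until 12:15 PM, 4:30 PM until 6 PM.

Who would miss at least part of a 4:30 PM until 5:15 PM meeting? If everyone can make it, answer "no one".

Beatriz, Grace, Jun, Uma

Beatriz free: 09:00-14:00, 17:30-18:00 (invert busy blocks within the working day).
Uma free: 09:15-13:30, 17:30-18:00.
Grace free: 09:00-12:00, 12:45-13:30 (invert busy blocks within the working day).
Arjun free: 09:15-13:00, 15:15-17:30.
Jun free: 09:15-12:30 (invert busy blocks within the working day).
Noa free: 09:00-12:15, 16:30-18:00.
Beatriz: not fully free for 16:30-17:15. Uma: not fully free for 16:30-17:15. Grace: not fully free for 16:30-17:15. Arjun: free for 16:30-17:15. Jun: not fully free for 16:30-17:15. Noa: free for 16:30-17:15.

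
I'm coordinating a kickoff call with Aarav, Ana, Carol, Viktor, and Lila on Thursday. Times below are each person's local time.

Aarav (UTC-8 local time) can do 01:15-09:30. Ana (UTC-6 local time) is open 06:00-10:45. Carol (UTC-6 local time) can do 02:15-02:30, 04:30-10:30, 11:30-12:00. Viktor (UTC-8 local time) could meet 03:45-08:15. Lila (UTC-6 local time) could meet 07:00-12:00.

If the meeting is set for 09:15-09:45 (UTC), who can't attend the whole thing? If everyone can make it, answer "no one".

Aarav in UTC: 09:15-17:30 (add 8h to convert from UTC-8).
Ana in UTC: 12:00-16:45 (add 6h to convert from UTC-6).
Carol in UTC: 08:15-08:30, 10:30-16:30, 17:30-18:00 (add 6h to convert from UTC-6).
Viktor in UTC: 11:45-16:15 (add 8h to convert from UTC-8).
Lila in UTC: 13:00-18:00 (add 6h to convert from UTC-6).
Aarav: free for 09:15-09:45. Ana: not fully free for 09:15-09:45. Carol: not fully free for 09:15-09:45. Viktor: not fully free for 09:15-09:45. Lila: not fully free for 09:15-09:45.

Ana, Carol, Lila, Viktor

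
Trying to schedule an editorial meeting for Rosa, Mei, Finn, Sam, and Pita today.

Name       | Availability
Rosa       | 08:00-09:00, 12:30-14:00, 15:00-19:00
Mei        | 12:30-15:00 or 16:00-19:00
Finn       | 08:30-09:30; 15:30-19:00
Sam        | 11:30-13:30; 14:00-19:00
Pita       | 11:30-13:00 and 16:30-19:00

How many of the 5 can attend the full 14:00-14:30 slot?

2

Mei and Sam can make the full 14:00-14:30 slot — that's 2.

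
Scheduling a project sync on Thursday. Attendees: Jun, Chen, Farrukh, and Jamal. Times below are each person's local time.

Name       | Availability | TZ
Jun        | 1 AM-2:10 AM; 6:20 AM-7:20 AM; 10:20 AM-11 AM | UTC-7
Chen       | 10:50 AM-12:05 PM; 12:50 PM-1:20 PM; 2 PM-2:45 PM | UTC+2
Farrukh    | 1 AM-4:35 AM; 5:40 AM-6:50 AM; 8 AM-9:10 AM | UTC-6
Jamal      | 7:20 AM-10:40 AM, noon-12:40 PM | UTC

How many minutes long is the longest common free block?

Jun in UTC: 08:00-09:10, 13:20-14:20, 17:20-18:00 (add 7h to convert from UTC-7).
Chen in UTC: 08:50-10:05, 10:50-11:20, 12:00-12:45 (subtract 2h to convert from UTC+2).
Farrukh in UTC: 07:00-10:35, 11:40-12:50, 14:00-15:10 (add 6h to convert from UTC-6).
Jamal in UTC: 07:20-10:40, 12:00-12:40.
Jun ∩ Chen: 08:50-09:10.
Jun ∩ Chen ∩ Farrukh: 08:50-09:10.
Jun ∩ Chen ∩ Farrukh ∩ Jamal: 08:50-09:10.
The longest is 08:50-09:10 at 20 minutes.

20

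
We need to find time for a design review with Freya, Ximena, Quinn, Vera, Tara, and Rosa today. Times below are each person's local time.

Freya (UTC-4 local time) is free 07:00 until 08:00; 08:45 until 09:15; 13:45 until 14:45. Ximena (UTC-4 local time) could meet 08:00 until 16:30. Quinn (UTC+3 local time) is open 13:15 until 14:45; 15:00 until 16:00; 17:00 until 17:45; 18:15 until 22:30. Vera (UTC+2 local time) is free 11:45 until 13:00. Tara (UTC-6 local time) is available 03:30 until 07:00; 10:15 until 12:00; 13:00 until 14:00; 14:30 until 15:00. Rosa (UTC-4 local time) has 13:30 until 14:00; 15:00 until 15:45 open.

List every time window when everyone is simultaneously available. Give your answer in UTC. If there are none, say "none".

none

Freya in UTC: 11:00-12:00, 12:45-13:15, 17:45-18:45 (add 4h to convert from UTC-4).
Ximena in UTC: 12:00-20:30 (add 4h to convert from UTC-4).
Quinn in UTC: 10:15-11:45, 12:00-13:00, 14:00-14:45, 15:15-19:30 (subtract 3h to convert from UTC+3).
Vera in UTC: 09:45-11:00 (subtract 2h to convert from UTC+2).
Tara in UTC: 09:30-13:00, 16:15-18:00, 19:00-20:00, 20:30-21:00 (add 6h to convert from UTC-6).
Rosa in UTC: 17:30-18:00, 19:00-19:45 (add 4h to convert from UTC-4).
Freya ∩ Ximena: 12:45-13:15, 17:45-18:45.
Freya ∩ Ximena ∩ Quinn: 12:45-13:00, 17:45-18:45.
Freya ∩ Ximena ∩ Quinn ∩ Vera: ∅.
Freya ∩ Ximena ∩ Quinn ∩ Vera ∩ Tara: ∅.
Freya ∩ Ximena ∩ Quinn ∩ Vera ∩ Tara ∩ Rosa: ∅.
There is no time when everyone is free.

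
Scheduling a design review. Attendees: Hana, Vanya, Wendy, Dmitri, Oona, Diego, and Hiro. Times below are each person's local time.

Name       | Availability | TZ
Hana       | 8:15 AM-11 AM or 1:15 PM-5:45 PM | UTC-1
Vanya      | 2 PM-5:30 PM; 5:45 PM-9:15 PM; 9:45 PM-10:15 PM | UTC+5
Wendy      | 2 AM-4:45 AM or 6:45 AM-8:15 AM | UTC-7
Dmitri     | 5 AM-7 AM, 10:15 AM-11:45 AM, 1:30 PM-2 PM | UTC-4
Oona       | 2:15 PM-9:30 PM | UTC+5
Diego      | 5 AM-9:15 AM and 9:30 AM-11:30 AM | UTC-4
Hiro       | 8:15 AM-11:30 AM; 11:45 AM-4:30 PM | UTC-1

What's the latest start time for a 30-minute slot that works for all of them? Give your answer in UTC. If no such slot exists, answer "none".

Hana in UTC: 09:15-12:00, 14:15-18:45 (add 1h to convert from UTC-1).
Vanya in UTC: 09:00-12:30, 12:45-16:15, 16:45-17:15 (subtract 5h to convert from UTC+5).
Wendy in UTC: 09:00-11:45, 13:45-15:15 (add 7h to convert from UTC-7).
Dmitri in UTC: 09:00-11:00, 14:15-15:45, 17:30-18:00 (add 4h to convert from UTC-4).
Oona in UTC: 09:15-16:30 (subtract 5h to convert from UTC+5).
Diego in UTC: 09:00-13:15, 13:30-15:30 (add 4h to convert from UTC-4).
Hiro in UTC: 09:15-12:30, 12:45-17:30 (add 1h to convert from UTC-1).
Hana ∩ Vanya: 09:15-12:00, 14:15-16:15, 16:45-17:15.
Hana ∩ Vanya ∩ Wendy: 09:15-11:45, 14:15-15:15.
Hana ∩ Vanya ∩ Wendy ∩ Dmitri: 09:15-11:00, 14:15-15:15.
Hana ∩ Vanya ∩ Wendy ∩ Dmitri ∩ Oona: 09:15-11:00, 14:15-15:15.
Hana ∩ Vanya ∩ Wendy ∩ Dmitri ∩ Oona ∩ Diego: 09:15-11:00, 14:15-15:15.
Hana ∩ Vanya ∩ Wendy ∩ Dmitri ∩ Oona ∩ Diego ∩ Hiro: 09:15-11:00, 14:15-15:15.
The last common window of at least 30 minutes is 14:15-15:15; a 30-minute meeting can start as late as 14:45 and still end by 15:15.

14:45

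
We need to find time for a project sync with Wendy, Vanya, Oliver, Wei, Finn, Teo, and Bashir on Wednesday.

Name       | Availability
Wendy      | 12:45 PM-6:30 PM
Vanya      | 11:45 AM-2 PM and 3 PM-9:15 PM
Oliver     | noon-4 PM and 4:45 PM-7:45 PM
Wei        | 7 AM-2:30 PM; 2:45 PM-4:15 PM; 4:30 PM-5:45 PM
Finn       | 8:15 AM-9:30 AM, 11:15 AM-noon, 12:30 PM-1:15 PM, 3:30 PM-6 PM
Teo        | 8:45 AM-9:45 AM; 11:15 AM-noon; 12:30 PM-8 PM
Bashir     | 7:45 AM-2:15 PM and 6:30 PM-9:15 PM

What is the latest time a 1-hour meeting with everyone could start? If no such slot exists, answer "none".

none

Wendy ∩ Vanya: 12:45-14:00, 15:00-18:30.
Wendy ∩ Vanya ∩ Oliver: 12:45-14:00, 15:00-16:00, 16:45-18:30.
Wendy ∩ Vanya ∩ Oliver ∩ Wei: 12:45-14:00, 15:00-16:00, 16:45-17:45.
Wendy ∩ Vanya ∩ Oliver ∩ Wei ∩ Finn: 12:45-13:15, 15:30-16:00, 16:45-17:45.
Wendy ∩ Vanya ∩ Oliver ∩ Wei ∩ Finn ∩ Teo: 12:45-13:15, 15:30-16:00, 16:45-17:45.
Wendy ∩ Vanya ∩ Oliver ∩ Wei ∩ Finn ∩ Teo ∩ Bashir: 12:45-13:15.
No common window is at least 60 minutes long.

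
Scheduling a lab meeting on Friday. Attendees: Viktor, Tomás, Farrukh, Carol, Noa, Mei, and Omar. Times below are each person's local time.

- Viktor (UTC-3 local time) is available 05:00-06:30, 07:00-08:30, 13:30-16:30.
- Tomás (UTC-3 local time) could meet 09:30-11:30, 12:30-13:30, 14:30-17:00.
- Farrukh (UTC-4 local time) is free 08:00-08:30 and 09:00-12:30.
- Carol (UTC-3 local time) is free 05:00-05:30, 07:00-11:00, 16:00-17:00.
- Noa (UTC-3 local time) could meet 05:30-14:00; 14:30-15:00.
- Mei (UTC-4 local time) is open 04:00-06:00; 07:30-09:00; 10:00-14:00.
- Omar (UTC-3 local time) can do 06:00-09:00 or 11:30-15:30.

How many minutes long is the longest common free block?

Viktor in UTC: 08:00-09:30, 10:00-11:30, 16:30-19:30 (add 3h to convert from UTC-3).
Tomás in UTC: 12:30-14:30, 15:30-16:30, 17:30-20:00 (add 3h to convert from UTC-3).
Farrukh in UTC: 12:00-12:30, 13:00-16:30 (add 4h to convert from UTC-4).
Carol in UTC: 08:00-08:30, 10:00-14:00, 19:00-20:00 (add 3h to convert from UTC-3).
Noa in UTC: 08:30-17:00, 17:30-18:00 (add 3h to convert from UTC-3).
Mei in UTC: 08:00-10:00, 11:30-13:00, 14:00-18:00 (add 4h to convert from UTC-4).
Omar in UTC: 09:00-12:00, 14:30-18:30 (add 3h to convert from UTC-3).
Viktor ∩ Tomás: 17:30-19:30.
Viktor ∩ Tomás ∩ Farrukh: ∅.
Viktor ∩ Tomás ∩ Farrukh ∩ Carol: ∅.
Viktor ∩ Tomás ∩ Farrukh ∩ Carol ∩ Noa: ∅.
Viktor ∩ Tomás ∩ Farrukh ∩ Carol ∩ Noa ∩ Mei: ∅.
Viktor ∩ Tomás ∩ Farrukh ∩ Carol ∩ Noa ∩ Mei ∩ Omar: ∅.
There is no time when everyone is free.
No common window exists, so the longest block is 0 minutes.

0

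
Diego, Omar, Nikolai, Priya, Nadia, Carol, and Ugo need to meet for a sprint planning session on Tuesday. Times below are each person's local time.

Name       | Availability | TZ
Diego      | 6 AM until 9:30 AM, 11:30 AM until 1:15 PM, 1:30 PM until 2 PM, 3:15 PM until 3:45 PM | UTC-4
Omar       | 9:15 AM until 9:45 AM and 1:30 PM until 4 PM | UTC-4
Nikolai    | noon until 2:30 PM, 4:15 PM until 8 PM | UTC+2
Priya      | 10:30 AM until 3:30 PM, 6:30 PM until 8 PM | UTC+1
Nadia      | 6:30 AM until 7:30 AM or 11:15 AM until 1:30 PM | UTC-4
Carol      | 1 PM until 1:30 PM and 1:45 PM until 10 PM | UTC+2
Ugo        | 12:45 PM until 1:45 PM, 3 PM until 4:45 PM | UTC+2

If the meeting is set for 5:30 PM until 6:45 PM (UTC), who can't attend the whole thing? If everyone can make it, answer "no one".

Diego, Nadia, Nikolai, Ugo

Diego in UTC: 10:00-13:30, 15:30-17:15, 17:30-18:00, 19:15-19:45 (add 4h to convert from UTC-4).
Omar in UTC: 13:15-13:45, 17:30-20:00 (add 4h to convert from UTC-4).
Nikolai in UTC: 10:00-12:30, 14:15-18:00 (subtract 2h to convert from UTC+2).
Priya in UTC: 09:30-14:30, 17:30-19:00 (subtract 1h to convert from UTC+1).
Nadia in UTC: 10:30-11:30, 15:15-17:30 (add 4h to convert from UTC-4).
Carol in UTC: 11:00-11:30, 11:45-20:00 (subtract 2h to convert from UTC+2).
Ugo in UTC: 10:45-11:45, 13:00-14:45 (subtract 2h to convert from UTC+2).
Diego: not fully free for 17:30-18:45. Omar: free for 17:30-18:45. Nikolai: not fully free for 17:30-18:45. Priya: free for 17:30-18:45. Nadia: not fully free for 17:30-18:45. Carol: free for 17:30-18:45. Ugo: not fully free for 17:30-18:45.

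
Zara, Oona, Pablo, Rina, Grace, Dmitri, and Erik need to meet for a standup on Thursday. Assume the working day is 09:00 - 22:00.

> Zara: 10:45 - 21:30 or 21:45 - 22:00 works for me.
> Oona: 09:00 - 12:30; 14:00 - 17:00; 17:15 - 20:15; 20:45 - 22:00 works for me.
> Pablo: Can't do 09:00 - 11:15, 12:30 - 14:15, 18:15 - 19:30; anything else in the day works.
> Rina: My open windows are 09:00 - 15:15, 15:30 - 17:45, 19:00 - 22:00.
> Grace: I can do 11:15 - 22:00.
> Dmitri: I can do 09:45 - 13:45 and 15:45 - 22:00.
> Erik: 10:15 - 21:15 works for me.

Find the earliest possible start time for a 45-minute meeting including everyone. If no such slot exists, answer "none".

Zara free: 10:45-21:30, 21:45-22:00.
Oona free: 09:00-12:30, 14:00-17:00, 17:15-20:15, 20:45-22:00.
Pablo free: 11:15-12:30, 14:15-18:15, 19:30-22:00 (invert busy blocks within the working day).
Rina free: 09:00-15:15, 15:30-17:45, 19:00-22:00.
Grace free: 11:15-22:00.
Dmitri free: 09:45-13:45, 15:45-22:00.
Erik free: 10:15-21:15.
Zara ∩ Oona: 10:45-12:30, 14:00-17:00, 17:15-20:15, 20:45-21:30, 21:45-22:00.
Zara ∩ Oona ∩ Pablo: 11:15-12:30, 14:15-17:00, 17:15-18:15, 19:30-20:15, 20:45-21:30, 21:45-22:00.
Zara ∩ Oona ∩ Pablo ∩ Rina: 11:15-12:30, 14:15-15:15, 15:30-17:00, 17:15-17:45, 19:30-20:15, 20:45-21:30, 21:45-22:00.
Zara ∩ Oona ∩ Pablo ∩ Rina ∩ Grace: 11:15-12:30, 14:15-15:15, 15:30-17:00, 17:15-17:45, 19:30-20:15, 20:45-21:30, 21:45-22:00.
Zara ∩ Oona ∩ Pablo ∩ Rina ∩ Grace ∩ Dmitri: 11:15-12:30, 15:45-17:00, 17:15-17:45, 19:30-20:15, 20:45-21:30, 21:45-22:00.
Zara ∩ Oona ∩ Pablo ∩ Rina ∩ Grace ∩ Dmitri ∩ Erik: 11:15-12:30, 15:45-17:00, 17:15-17:45, 19:30-20:15, 20:45-21:15.
So the common availability across everyone is 11:15-12:30, 15:45-17:00, 17:15-17:45, 19:30-20:15, 20:45-21:15.
The first common window of at least 45 minutes is 11:15-12:30, so the earliest start is 11:15.

11:15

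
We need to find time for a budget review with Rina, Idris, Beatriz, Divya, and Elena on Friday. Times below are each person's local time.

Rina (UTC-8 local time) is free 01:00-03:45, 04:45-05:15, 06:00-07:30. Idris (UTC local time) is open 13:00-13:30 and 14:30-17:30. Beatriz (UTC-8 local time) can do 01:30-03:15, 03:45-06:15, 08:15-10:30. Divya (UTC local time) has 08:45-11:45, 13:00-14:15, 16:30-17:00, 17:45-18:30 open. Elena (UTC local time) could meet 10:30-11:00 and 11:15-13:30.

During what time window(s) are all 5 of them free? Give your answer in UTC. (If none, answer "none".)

Rina in UTC: 09:00-11:45, 12:45-13:15, 14:00-15:30 (add 8h to convert from UTC-8).
Idris in UTC: 13:00-13:30, 14:30-17:30.
Beatriz in UTC: 09:30-11:15, 11:45-14:15, 16:15-18:30 (add 8h to convert from UTC-8).
Divya in UTC: 08:45-11:45, 13:00-14:15, 16:30-17:00, 17:45-18:30.
Elena in UTC: 10:30-11:00, 11:15-13:30.
Rina ∩ Idris: 13:00-13:15, 14:30-15:30.
Rina ∩ Idris ∩ Beatriz: 13:00-13:15.
Rina ∩ Idris ∩ Beatriz ∩ Divya: 13:00-13:15.
Rina ∩ Idris ∩ Beatriz ∩ Divya ∩ Elena: 13:00-13:15.

13:00-13:15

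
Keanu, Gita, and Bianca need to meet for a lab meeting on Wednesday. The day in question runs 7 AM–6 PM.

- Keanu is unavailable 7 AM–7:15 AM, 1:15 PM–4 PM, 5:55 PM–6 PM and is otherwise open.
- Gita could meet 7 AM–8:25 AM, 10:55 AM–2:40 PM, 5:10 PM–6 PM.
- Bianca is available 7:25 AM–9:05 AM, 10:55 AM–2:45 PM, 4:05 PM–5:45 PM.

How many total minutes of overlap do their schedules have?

235

Keanu free: 07:15-13:15, 16:00-17:55 (invert busy blocks within the working day).
Gita free: 07:00-08:25, 10:55-14:40, 17:10-18:00.
Bianca free: 07:25-09:05, 10:55-14:45, 16:05-17:45.
Keanu ∩ Gita: 07:15-08:25, 10:55-13:15, 17:10-17:55.
Keanu ∩ Gita ∩ Bianca: 07:25-08:25, 10:55-13:15, 17:10-17:45.
Those are the intersection windows.
Summing the common windows: 60 + 140 + 35 = 235 minutes.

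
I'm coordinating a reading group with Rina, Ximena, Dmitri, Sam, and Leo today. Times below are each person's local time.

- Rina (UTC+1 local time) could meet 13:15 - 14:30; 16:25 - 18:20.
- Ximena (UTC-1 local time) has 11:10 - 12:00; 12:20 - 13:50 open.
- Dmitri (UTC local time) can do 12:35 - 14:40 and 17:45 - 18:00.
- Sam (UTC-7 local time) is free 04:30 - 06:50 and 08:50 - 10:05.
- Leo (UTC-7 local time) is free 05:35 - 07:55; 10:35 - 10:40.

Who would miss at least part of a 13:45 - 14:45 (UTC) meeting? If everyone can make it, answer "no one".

Dmitri, Rina, Sam

Rina in UTC: 12:15-13:30, 15:25-17:20 (subtract 1h to convert from UTC+1).
Ximena in UTC: 12:10-13:00, 13:20-14:50 (add 1h to convert from UTC-1).
Dmitri in UTC: 12:35-14:40, 17:45-18:00.
Sam in UTC: 11:30-13:50, 15:50-17:05 (add 7h to convert from UTC-7).
Leo in UTC: 12:35-14:55, 17:35-17:40 (add 7h to convert from UTC-7).
Rina: not fully free for 13:45-14:45. Ximena: free for 13:45-14:45. Dmitri: not fully free for 13:45-14:45. Sam: not fully free for 13:45-14:45. Leo: free for 13:45-14:45.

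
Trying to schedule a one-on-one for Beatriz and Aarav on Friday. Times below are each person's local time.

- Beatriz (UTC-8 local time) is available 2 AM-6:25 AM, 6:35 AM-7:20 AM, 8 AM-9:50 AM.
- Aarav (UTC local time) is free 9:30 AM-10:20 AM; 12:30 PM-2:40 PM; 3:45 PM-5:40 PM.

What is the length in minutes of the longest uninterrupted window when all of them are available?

Beatriz in UTC: 10:00-14:25, 14:35-15:20, 16:00-17:50 (add 8h to convert from UTC-8).
Aarav in UTC: 09:30-10:20, 12:30-14:40, 15:45-17:40.
Beatriz ∩ Aarav: 10:00-10:20, 12:30-14:25, 14:35-14:40, 16:00-17:40.
So the common availability across everyone is 10:00-10:20, 12:30-14:25, 14:35-14:40, 16:00-17:40.
The longest is 12:30-14:25 at 115 minutes.

115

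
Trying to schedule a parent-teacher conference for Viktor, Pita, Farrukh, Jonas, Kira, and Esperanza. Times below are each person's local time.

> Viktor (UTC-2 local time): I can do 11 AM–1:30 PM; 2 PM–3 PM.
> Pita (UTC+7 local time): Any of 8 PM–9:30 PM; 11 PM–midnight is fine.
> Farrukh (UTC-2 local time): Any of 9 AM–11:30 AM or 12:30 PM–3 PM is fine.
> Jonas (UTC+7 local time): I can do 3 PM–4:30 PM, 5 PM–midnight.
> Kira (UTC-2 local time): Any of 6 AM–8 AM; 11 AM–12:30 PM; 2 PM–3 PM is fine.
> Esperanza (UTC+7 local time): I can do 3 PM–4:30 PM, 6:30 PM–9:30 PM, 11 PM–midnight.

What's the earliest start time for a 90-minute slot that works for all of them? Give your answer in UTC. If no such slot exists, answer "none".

Viktor in UTC: 13:00-15:30, 16:00-17:00 (add 2h to convert from UTC-2).
Pita in UTC: 13:00-14:30, 16:00-17:00 (subtract 7h to convert from UTC+7).
Farrukh in UTC: 11:00-13:30, 14:30-17:00 (add 2h to convert from UTC-2).
Jonas in UTC: 08:00-09:30, 10:00-17:00 (subtract 7h to convert from UTC+7).
Kira in UTC: 08:00-10:00, 13:00-14:30, 16:00-17:00 (add 2h to convert from UTC-2).
Esperanza in UTC: 08:00-09:30, 11:30-14:30, 16:00-17:00 (subtract 7h to convert from UTC+7).
Viktor ∩ Pita: 13:00-14:30, 16:00-17:00.
Viktor ∩ Pita ∩ Farrukh: 13:00-13:30, 16:00-17:00.
Viktor ∩ Pita ∩ Farrukh ∩ Jonas: 13:00-13:30, 16:00-17:00.
Viktor ∩ Pita ∩ Farrukh ∩ Jonas ∩ Kira: 13:00-13:30, 16:00-17:00.
Viktor ∩ Pita ∩ Farrukh ∩ Jonas ∩ Kira ∩ Esperanza: 13:00-13:30, 16:00-17:00.
So the common availability across everyone is 13:00-13:30, 16:00-17:00.
No common window is at least 90 minutes long.

none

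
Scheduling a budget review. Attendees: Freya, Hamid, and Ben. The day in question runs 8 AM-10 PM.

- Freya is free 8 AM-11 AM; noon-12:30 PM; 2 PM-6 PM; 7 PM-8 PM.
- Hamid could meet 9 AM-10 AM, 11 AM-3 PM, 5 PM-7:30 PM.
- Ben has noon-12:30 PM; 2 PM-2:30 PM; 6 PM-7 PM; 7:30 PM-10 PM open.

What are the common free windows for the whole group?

12:00-12:30, 14:00-14:30

Freya ∩ Hamid: 09:00-10:00, 12:00-12:30, 14:00-15:00, 17:00-18:00, 19:00-19:30.
Freya ∩ Hamid ∩ Ben: 12:00-12:30, 14:00-14:30.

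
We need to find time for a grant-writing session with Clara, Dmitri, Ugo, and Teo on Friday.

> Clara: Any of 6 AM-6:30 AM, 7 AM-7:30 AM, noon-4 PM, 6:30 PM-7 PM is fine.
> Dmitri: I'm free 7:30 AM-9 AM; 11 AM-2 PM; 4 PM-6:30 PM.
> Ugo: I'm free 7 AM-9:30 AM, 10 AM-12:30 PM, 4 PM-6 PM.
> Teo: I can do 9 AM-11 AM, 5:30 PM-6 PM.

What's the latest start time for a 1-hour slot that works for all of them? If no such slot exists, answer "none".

Clara ∩ Dmitri: 12:00-14:00.
Clara ∩ Dmitri ∩ Ugo: 12:00-12:30.
Clara ∩ Dmitri ∩ Ugo ∩ Teo: ∅.
There is no time when everyone is free.
No common window is at least 60 minutes long.

none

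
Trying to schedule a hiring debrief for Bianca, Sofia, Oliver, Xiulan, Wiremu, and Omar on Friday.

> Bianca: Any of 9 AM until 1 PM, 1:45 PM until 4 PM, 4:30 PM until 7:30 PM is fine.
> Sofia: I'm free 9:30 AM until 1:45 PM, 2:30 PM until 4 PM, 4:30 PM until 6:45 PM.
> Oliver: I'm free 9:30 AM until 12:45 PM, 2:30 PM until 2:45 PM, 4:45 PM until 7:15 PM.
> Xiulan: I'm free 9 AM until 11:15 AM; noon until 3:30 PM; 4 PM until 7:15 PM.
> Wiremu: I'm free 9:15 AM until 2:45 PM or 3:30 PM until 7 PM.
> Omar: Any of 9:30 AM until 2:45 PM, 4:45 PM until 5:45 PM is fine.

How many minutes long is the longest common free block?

Bianca ∩ Sofia: 09:30-13:00, 14:30-16:00, 16:30-18:45.
Bianca ∩ Sofia ∩ Oliver: 09:30-12:45, 14:30-14:45, 16:45-18:45.
Bianca ∩ Sofia ∩ Oliver ∩ Xiulan: 09:30-11:15, 12:00-12:45, 14:30-14:45, 16:45-18:45.
Bianca ∩ Sofia ∩ Oliver ∩ Xiulan ∩ Wiremu: 09:30-11:15, 12:00-12:45, 14:30-14:45, 16:45-18:45.
Bianca ∩ Sofia ∩ Oliver ∩ Xiulan ∩ Wiremu ∩ Omar: 09:30-11:15, 12:00-12:45, 14:30-14:45, 16:45-17:45.
The longest is 09:30-11:15 at 105 minutes.

105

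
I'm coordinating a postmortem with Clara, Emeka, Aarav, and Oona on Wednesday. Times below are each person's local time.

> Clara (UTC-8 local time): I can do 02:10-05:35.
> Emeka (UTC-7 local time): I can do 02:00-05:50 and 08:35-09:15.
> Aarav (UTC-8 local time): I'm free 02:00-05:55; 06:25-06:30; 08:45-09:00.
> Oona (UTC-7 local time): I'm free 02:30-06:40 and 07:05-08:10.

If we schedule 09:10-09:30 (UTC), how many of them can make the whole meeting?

Clara in UTC: 10:10-13:35 (add 8h to convert from UTC-8).
Emeka in UTC: 09:00-12:50, 15:35-16:15 (add 7h to convert from UTC-7).
Aarav in UTC: 10:00-13:55, 14:25-14:30, 16:45-17:00 (add 8h to convert from UTC-8).
Oona in UTC: 09:30-13:40, 14:05-15:10 (add 7h to convert from UTC-7).
Emeka can make the full 09:10-09:30 slot — that's 1.

1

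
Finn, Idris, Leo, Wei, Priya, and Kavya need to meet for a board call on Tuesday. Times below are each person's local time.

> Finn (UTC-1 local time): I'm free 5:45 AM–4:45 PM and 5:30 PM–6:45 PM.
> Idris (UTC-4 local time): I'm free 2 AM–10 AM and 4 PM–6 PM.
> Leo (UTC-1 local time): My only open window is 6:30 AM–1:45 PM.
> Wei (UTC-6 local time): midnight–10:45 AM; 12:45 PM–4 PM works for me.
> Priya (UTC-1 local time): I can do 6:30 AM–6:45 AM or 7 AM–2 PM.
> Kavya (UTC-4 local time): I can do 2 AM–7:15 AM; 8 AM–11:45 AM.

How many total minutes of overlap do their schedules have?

330

Finn in UTC: 06:45-17:45, 18:30-19:45 (add 1h to convert from UTC-1).
Idris in UTC: 06:00-14:00, 20:00-22:00 (add 4h to convert from UTC-4).
Leo in UTC: 07:30-14:45 (add 1h to convert from UTC-1).
Wei in UTC: 06:00-16:45, 18:45-22:00 (add 6h to convert from UTC-6).
Priya in UTC: 07:30-07:45, 08:00-15:00 (add 1h to convert from UTC-1).
Kavya in UTC: 06:00-11:15, 12:00-15:45 (add 4h to convert from UTC-4).
Finn ∩ Idris: 06:45-14:00.
Finn ∩ Idris ∩ Leo: 07:30-14:00.
Finn ∩ Idris ∩ Leo ∩ Wei: 07:30-14:00.
Finn ∩ Idris ∩ Leo ∩ Wei ∩ Priya: 07:30-07:45, 08:00-14:00.
Finn ∩ Idris ∩ Leo ∩ Wei ∩ Priya ∩ Kavya: 07:30-07:45, 08:00-11:15, 12:00-14:00.
Summing the common windows: 15 + 195 + 120 = 330 minutes.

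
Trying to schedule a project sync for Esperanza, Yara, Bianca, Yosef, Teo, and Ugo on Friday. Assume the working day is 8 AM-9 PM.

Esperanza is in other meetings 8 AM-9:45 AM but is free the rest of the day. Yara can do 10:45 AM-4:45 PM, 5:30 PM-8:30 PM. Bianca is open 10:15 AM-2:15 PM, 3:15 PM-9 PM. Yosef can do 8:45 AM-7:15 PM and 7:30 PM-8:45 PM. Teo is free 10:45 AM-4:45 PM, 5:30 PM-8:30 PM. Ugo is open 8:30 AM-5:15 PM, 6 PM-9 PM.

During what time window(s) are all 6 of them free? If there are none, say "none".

10:45-14:15, 15:15-16:45, 18:00-19:15, 19:30-20:30

Esperanza free: 09:45-21:00 (invert busy blocks within the working day).
Yara free: 10:45-16:45, 17:30-20:30.
Bianca free: 10:15-14:15, 15:15-21:00.
Yosef free: 08:45-19:15, 19:30-20:45.
Teo free: 10:45-16:45, 17:30-20:30.
Ugo free: 08:30-17:15, 18:00-21:00.
Esperanza ∩ Yara: 10:45-16:45, 17:30-20:30.
Esperanza ∩ Yara ∩ Bianca: 10:45-14:15, 15:15-16:45, 17:30-20:30.
Esperanza ∩ Yara ∩ Bianca ∩ Yosef: 10:45-14:15, 15:15-16:45, 17:30-19:15, 19:30-20:30.
Esperanza ∩ Yara ∩ Bianca ∩ Yosef ∩ Teo: 10:45-14:15, 15:15-16:45, 17:30-19:15, 19:30-20:30.
Esperanza ∩ Yara ∩ Bianca ∩ Yosef ∩ Teo ∩ Ugo: 10:45-14:15, 15:15-16:45, 18:00-19:15, 19:30-20:30.
So the common availability across everyone is 10:45-14:15, 15:15-16:45, 18:00-19:15, 19:30-20:30.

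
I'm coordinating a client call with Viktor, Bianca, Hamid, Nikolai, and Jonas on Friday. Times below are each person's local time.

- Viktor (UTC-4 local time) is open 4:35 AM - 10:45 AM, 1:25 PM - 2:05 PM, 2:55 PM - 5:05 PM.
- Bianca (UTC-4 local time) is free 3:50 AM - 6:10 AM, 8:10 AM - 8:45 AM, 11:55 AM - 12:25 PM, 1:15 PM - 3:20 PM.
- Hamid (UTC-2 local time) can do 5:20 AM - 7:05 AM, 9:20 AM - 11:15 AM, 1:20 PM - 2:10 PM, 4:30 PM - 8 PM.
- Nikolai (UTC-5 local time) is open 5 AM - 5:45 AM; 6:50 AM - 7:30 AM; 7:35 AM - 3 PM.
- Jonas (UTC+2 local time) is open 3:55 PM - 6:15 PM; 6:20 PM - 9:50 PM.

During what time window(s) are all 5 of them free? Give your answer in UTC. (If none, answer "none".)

18:55-19:20

Viktor in UTC: 08:35-14:45, 17:25-18:05, 18:55-21:05 (add 4h to convert from UTC-4).
Bianca in UTC: 07:50-10:10, 12:10-12:45, 15:55-16:25, 17:15-19:20 (add 4h to convert from UTC-4).
Hamid in UTC: 07:20-09:05, 11:20-13:15, 15:20-16:10, 18:30-22:00 (add 2h to convert from UTC-2).
Nikolai in UTC: 10:00-10:45, 11:50-12:30, 12:35-20:00 (add 5h to convert from UTC-5).
Jonas in UTC: 13:55-16:15, 16:20-19:50 (subtract 2h to convert from UTC+2).
Viktor ∩ Bianca: 08:35-10:10, 12:10-12:45, 17:25-18:05, 18:55-19:20.
Viktor ∩ Bianca ∩ Hamid: 08:35-09:05, 12:10-12:45, 18:55-19:20.
Viktor ∩ Bianca ∩ Hamid ∩ Nikolai: 12:10-12:30, 12:35-12:45, 18:55-19:20.
Viktor ∩ Bianca ∩ Hamid ∩ Nikolai ∩ Jonas: 18:55-19:20.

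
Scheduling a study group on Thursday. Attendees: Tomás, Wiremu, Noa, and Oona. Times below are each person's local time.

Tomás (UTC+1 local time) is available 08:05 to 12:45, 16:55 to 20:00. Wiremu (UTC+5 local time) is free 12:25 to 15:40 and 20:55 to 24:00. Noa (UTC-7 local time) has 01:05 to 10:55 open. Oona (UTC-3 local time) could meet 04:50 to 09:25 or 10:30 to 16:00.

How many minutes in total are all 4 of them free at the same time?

Tomás in UTC: 07:05-11:45, 15:55-19:00 (subtract 1h to convert from UTC+1).
Wiremu in UTC: 07:25-10:40, 15:55-19:00 (subtract 5h to convert from UTC+5).
Noa in UTC: 08:05-17:55 (add 7h to convert from UTC-7).
Oona in UTC: 07:50-12:25, 13:30-19:00 (add 3h to convert from UTC-3).
Tomás ∩ Wiremu: 07:25-10:40, 15:55-19:00.
Tomás ∩ Wiremu ∩ Noa: 08:05-10:40, 15:55-17:55.
Tomás ∩ Wiremu ∩ Noa ∩ Oona: 08:05-10:40, 15:55-17:55.
Summing the common windows: 155 + 120 = 275 minutes.

275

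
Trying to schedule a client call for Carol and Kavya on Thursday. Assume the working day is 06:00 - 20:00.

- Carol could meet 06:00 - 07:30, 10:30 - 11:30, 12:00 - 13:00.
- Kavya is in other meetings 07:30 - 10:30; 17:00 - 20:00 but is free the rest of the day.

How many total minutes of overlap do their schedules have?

Carol free: 06:00-07:30, 10:30-11:30, 12:00-13:00.
Kavya free: 06:00-07:30, 10:30-17:00 (invert busy blocks within the working day).
Carol ∩ Kavya: 06:00-07:30, 10:30-11:30, 12:00-13:00.
Those are the intersection windows.
Summing the common windows: 90 + 60 + 60 = 210 minutes.

210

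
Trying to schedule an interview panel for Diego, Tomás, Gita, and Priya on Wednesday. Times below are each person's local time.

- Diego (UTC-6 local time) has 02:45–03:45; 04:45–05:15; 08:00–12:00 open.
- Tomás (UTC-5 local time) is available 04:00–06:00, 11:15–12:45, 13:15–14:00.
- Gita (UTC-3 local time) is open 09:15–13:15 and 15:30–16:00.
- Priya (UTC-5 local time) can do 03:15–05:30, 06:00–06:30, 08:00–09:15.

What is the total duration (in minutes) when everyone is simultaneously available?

Diego in UTC: 08:45-09:45, 10:45-11:15, 14:00-18:00 (add 6h to convert from UTC-6).
Tomás in UTC: 09:00-11:00, 16:15-17:45, 18:15-19:00 (add 5h to convert from UTC-5).
Gita in UTC: 12:15-16:15, 18:30-19:00 (add 3h to convert from UTC-3).
Priya in UTC: 08:15-10:30, 11:00-11:30, 13:00-14:15 (add 5h to convert from UTC-5).
Diego ∩ Tomás: 09:00-09:45, 10:45-11:00, 16:15-17:45.
Diego ∩ Tomás ∩ Gita: ∅.
Diego ∩ Tomás ∩ Gita ∩ Priya: ∅.
There is no time when everyone is free.
There is no common window, so the total is 0 minutes.

0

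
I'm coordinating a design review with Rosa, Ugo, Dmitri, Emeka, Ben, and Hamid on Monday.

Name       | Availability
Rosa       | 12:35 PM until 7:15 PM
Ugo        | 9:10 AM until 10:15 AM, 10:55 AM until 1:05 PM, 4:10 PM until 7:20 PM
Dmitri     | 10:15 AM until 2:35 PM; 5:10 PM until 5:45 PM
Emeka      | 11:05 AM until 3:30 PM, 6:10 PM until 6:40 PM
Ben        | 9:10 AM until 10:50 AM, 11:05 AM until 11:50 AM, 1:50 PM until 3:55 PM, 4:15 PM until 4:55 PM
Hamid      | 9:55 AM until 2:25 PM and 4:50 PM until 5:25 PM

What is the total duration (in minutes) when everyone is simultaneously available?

0

Rosa ∩ Ugo: 12:35-13:05, 16:10-19:15.
Rosa ∩ Ugo ∩ Dmitri: 12:35-13:05, 17:10-17:45.
Rosa ∩ Ugo ∩ Dmitri ∩ Emeka: 12:35-13:05.
Rosa ∩ Ugo ∩ Dmitri ∩ Emeka ∩ Ben: ∅.
Rosa ∩ Ugo ∩ Dmitri ∩ Emeka ∩ Ben ∩ Hamid: ∅.
There is no time when everyone is free.
There is no common window, so the total is 0 minutes.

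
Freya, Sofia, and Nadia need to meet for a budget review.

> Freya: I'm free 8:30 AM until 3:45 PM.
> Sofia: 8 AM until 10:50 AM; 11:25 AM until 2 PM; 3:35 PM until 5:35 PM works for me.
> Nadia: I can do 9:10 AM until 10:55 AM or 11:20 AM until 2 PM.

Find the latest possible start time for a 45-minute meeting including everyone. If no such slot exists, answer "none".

Freya ∩ Sofia: 08:30-10:50, 11:25-14:00, 15:35-15:45.
Freya ∩ Sofia ∩ Nadia: 09:10-10:50, 11:25-14:00.
The last common window of at least 45 minutes is 11:25-14:00; a 45-minute meeting can start as late as 13:15 and still end by 14:00.

13:15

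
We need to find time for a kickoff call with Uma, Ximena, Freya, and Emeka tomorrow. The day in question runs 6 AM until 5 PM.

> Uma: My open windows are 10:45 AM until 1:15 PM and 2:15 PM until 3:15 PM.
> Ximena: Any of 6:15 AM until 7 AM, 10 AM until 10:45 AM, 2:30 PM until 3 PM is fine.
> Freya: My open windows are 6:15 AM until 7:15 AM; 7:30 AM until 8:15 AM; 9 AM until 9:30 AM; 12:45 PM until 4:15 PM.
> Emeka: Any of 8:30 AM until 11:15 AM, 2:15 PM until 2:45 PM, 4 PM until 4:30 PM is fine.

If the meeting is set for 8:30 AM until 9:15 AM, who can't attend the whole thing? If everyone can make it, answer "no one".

Freya, Uma, Ximena

Uma: not fully free for 08:30-09:15. Ximena: not fully free for 08:30-09:15. Freya: not fully free for 08:30-09:15. Emeka: free for 08:30-09:15.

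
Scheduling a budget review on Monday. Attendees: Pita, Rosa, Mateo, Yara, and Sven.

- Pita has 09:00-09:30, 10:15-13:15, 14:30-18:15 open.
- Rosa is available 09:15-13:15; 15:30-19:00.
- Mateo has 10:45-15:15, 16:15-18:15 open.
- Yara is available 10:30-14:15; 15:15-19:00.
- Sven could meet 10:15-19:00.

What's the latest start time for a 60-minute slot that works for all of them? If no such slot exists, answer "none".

17:15

Pita ∩ Rosa: 09:15-09:30, 10:15-13:15, 15:30-18:15.
Pita ∩ Rosa ∩ Mateo: 10:45-13:15, 16:15-18:15.
Pita ∩ Rosa ∩ Mateo ∩ Yara: 10:45-13:15, 16:15-18:15.
Pita ∩ Rosa ∩ Mateo ∩ Yara ∩ Sven: 10:45-13:15, 16:15-18:15.
The last common window of at least 60 minutes is 16:15-18:15; a 60-minute meeting can start as late as 17:15 and still end by 18:15.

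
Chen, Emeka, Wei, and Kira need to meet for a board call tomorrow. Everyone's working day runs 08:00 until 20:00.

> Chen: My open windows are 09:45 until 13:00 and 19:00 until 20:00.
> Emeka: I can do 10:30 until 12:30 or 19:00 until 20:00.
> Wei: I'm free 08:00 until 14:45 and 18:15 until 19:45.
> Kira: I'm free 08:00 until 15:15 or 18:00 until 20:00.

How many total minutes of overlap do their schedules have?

Chen ∩ Emeka: 10:30-12:30, 19:00-20:00.
Chen ∩ Emeka ∩ Wei: 10:30-12:30, 19:00-19:45.
Chen ∩ Emeka ∩ Wei ∩ Kira: 10:30-12:30, 19:00-19:45.
So the common availability across everyone is 10:30-12:30, 19:00-19:45.
Summing the common windows: 120 + 45 = 165 minutes.

165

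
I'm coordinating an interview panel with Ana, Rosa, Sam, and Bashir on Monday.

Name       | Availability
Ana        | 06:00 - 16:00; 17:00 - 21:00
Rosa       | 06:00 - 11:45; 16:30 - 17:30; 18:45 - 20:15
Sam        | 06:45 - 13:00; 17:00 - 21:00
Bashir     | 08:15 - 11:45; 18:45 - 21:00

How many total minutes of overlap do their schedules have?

Ana ∩ Rosa: 06:00-11:45, 17:00-17:30, 18:45-20:15.
Ana ∩ Rosa ∩ Sam: 06:45-11:45, 17:00-17:30, 18:45-20:15.
Ana ∩ Rosa ∩ Sam ∩ Bashir: 08:15-11:45, 18:45-20:15.
Those are the intersection windows.
Summing the common windows: 210 + 90 = 300 minutes.

300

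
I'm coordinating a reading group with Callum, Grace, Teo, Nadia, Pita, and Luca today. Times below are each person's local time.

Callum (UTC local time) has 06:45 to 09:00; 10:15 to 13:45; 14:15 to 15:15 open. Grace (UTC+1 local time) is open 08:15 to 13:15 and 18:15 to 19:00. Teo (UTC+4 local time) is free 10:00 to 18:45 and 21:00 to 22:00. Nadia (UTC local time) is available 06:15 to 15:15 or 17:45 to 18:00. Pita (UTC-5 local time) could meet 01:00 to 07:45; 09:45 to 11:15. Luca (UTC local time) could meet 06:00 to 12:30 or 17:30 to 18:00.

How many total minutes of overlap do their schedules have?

225

Callum in UTC: 06:45-09:00, 10:15-13:45, 14:15-15:15.
Grace in UTC: 07:15-12:15, 17:15-18:00 (subtract 1h to convert from UTC+1).
Teo in UTC: 06:00-14:45, 17:00-18:00 (subtract 4h to convert from UTC+4).
Nadia in UTC: 06:15-15:15, 17:45-18:00.
Pita in UTC: 06:00-12:45, 14:45-16:15 (add 5h to convert from UTC-5).
Luca in UTC: 06:00-12:30, 17:30-18:00.
Callum ∩ Grace: 07:15-09:00, 10:15-12:15.
Callum ∩ Grace ∩ Teo: 07:15-09:00, 10:15-12:15.
Callum ∩ Grace ∩ Teo ∩ Nadia: 07:15-09:00, 10:15-12:15.
Callum ∩ Grace ∩ Teo ∩ Nadia ∩ Pita: 07:15-09:00, 10:15-12:15.
Callum ∩ Grace ∩ Teo ∩ Nadia ∩ Pita ∩ Luca: 07:15-09:00, 10:15-12:15.
Summing the common windows: 105 + 120 = 225 minutes.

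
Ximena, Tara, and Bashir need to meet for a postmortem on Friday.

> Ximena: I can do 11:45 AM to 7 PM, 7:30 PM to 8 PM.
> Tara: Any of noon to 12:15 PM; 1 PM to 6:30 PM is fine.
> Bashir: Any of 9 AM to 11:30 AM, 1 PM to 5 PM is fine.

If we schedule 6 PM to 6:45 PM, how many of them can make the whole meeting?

1

Ximena can make the full 18:00-18:45 slot — that's 1.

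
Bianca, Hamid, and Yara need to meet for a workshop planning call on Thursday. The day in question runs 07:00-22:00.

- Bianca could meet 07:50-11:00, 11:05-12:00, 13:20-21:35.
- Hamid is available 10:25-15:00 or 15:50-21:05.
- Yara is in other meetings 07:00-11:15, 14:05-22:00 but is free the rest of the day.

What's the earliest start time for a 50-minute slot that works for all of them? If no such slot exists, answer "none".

none

Bianca free: 07:50-11:00, 11:05-12:00, 13:20-21:35.
Hamid free: 10:25-15:00, 15:50-21:05.
Yara free: 11:15-14:05 (invert busy blocks within the working day).
Bianca ∩ Hamid: 10:25-11:00, 11:05-12:00, 13:20-15:00, 15:50-21:05.
Bianca ∩ Hamid ∩ Yara: 11:15-12:00, 13:20-14:05.
Those are the intersection windows.
No common window is at least 50 minutes long.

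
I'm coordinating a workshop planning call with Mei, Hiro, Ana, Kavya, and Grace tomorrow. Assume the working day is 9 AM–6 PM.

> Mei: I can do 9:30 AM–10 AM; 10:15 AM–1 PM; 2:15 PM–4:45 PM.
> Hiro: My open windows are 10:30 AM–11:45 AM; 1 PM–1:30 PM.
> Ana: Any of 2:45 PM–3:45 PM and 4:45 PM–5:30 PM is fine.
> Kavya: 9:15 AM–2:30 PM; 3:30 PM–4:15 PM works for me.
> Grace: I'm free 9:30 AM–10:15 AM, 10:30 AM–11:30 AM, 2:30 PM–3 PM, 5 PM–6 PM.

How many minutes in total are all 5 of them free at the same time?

Mei ∩ Hiro: 10:30-11:45.
Mei ∩ Hiro ∩ Ana: ∅.
Mei ∩ Hiro ∩ Ana ∩ Kavya: ∅.
Mei ∩ Hiro ∩ Ana ∩ Kavya ∩ Grace: ∅.
There is no time when everyone is free.
There is no common window, so the total is 0 minutes.

0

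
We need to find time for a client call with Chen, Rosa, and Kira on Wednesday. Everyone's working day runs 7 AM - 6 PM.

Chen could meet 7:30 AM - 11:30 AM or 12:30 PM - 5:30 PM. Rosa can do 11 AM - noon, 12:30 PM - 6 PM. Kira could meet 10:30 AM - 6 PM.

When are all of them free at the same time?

11:00-11:30, 12:30-17:30

Chen ∩ Rosa: 11:00-11:30, 12:30-17:30.
Chen ∩ Rosa ∩ Kira: 11:00-11:30, 12:30-17:30.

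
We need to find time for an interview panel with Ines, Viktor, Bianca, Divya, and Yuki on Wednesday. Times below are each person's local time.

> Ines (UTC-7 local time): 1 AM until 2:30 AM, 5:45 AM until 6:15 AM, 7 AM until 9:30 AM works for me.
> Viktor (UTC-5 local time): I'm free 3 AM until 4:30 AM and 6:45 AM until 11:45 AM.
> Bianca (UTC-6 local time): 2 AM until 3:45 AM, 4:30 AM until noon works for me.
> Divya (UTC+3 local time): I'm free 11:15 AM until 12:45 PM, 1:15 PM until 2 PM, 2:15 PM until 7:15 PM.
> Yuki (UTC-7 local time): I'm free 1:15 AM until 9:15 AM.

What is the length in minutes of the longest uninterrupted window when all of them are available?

Ines in UTC: 08:00-09:30, 12:45-13:15, 14:00-16:30 (add 7h to convert from UTC-7).
Viktor in UTC: 08:00-09:30, 11:45-16:45 (add 5h to convert from UTC-5).
Bianca in UTC: 08:00-09:45, 10:30-18:00 (add 6h to convert from UTC-6).
Divya in UTC: 08:15-09:45, 10:15-11:00, 11:15-16:15 (subtract 3h to convert from UTC+3).
Yuki in UTC: 08:15-16:15 (add 7h to convert from UTC-7).
Ines ∩ Viktor: 08:00-09:30, 12:45-13:15, 14:00-16:30.
Ines ∩ Viktor ∩ Bianca: 08:00-09:30, 12:45-13:15, 14:00-16:30.
Ines ∩ Viktor ∩ Bianca ∩ Divya: 08:15-09:30, 12:45-13:15, 14:00-16:15.
Ines ∩ Viktor ∩ Bianca ∩ Divya ∩ Yuki: 08:15-09:30, 12:45-13:15, 14:00-16:15.
Those are the intersection windows.
The longest is 14:00-16:15 at 135 minutes.

135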